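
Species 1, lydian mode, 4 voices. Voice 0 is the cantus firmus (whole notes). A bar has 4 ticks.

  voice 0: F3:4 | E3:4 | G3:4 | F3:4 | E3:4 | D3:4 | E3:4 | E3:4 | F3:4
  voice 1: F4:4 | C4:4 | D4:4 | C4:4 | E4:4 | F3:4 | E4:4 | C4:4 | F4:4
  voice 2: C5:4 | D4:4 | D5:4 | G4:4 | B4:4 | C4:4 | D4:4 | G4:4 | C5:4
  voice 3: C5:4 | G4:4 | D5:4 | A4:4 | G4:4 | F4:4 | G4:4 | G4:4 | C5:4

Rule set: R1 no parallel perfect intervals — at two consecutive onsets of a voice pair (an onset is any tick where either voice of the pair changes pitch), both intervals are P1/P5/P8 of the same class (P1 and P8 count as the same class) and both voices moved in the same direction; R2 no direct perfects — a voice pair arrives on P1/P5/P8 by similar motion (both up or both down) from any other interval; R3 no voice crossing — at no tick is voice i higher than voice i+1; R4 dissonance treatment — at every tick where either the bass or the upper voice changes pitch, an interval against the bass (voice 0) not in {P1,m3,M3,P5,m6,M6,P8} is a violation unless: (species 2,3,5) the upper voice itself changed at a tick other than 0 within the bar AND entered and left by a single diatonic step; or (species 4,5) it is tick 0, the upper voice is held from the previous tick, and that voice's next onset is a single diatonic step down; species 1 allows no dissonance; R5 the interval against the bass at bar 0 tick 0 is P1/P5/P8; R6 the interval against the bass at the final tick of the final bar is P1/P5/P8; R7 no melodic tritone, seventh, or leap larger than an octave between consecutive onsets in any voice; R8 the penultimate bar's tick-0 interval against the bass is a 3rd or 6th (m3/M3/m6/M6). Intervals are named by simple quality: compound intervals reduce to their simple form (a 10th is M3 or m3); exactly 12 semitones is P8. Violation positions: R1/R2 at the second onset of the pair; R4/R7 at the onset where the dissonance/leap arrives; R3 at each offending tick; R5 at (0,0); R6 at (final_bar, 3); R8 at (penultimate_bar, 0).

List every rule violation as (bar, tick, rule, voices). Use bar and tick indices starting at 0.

bar 0: v0=F3 v1=F4 v2=C5 v3=C5 downbeat P5
bar 1: v0=E3 v1=C4 v2=D4 v3=G4 downbeat m3
bar 2: v0=G3 v1=D4 v2=D5 v3=D5 downbeat P5
bar 3: v0=F3 v1=C4 v2=G4 v3=A4 downbeat M3
bar 4: v0=E3 v1=E4 v2=B4 v3=G4 downbeat m3
bar 5: v0=D3 v1=F3 v2=C4 v3=F4 downbeat m3
bar 6: v0=E3 v1=E4 v2=D4 v3=G4 downbeat m3
bar 7: v0=E3 v1=C4 v2=G4 v3=G4 downbeat m3
bar 8: v0=F3 v1=F4 v2=C5 v3=C5 downbeat P5
  -> R1 @ bar 1 tick 0 v(1, 3): F4/C5 P5 -> C4/G4 P5 similar
  -> R4 @ bar 1 tick 0 v(0, 2): E3/D4 m7 untreated
  -> R7 @ bar 1 tick 0 v(2,): C5->D4 leap 10st
  -> R2 @ bar 2 tick 0 v(0, 1): E3/C4 m6 -> G3/D4 P5 similar
  -> R2 @ bar 2 tick 0 v(0, 2): E3/D4 m7 -> G3/D5 P5 similar
  -> R2 @ bar 2 tick 0 v(0, 3): E3/G4 m3 -> G3/D5 P5 similar
  -> R2 @ bar 2 tick 0 v(1, 2): C4/D4 M2 -> D4/D5 P8 similar
  -> R2 @ bar 2 tick 0 v(1, 3): C4/G4 P5 -> D4/D5 P8 similar
  -> R2 @ bar 2 tick 0 v(2, 3): D4/G4 P4 -> D5/D5 P1 similar
  -> R1 @ bar 3 tick 0 v(0, 1): G3/D4 P5 -> F3/C4 P5 similar
  -> R2 @ bar 3 tick 0 v(1, 2): D4/D5 P8 -> C4/G4 P5 similar
  -> R4 @ bar 3 tick 0 v(0, 2): F3/G4 M2 untreated
  -> R1 @ bar 4 tick 0 v(1, 2): C4/G4 P5 -> E4/B4 P5 similar
  -> R3 @ bar 4 tick 0 v(2, 3): B4 above G4
  -> R3 @ bar 4 tick 1 v(2, 3): B4 above G4
  -> R3 @ bar 4 tick 2 v(2, 3): B4 above G4
  -> R3 @ bar 4 tick 3 v(2, 3): B4 above G4
  -> R1 @ bar 5 tick 0 v(1, 2): E4/B4 P5 -> F3/C4 P5 similar
  -> R2 @ bar 5 tick 0 v(1, 3): E4/G4 m3 -> F3/F4 P8 similar
  -> R4 @ bar 5 tick 0 v(0, 2): D3/C4 m7 untreated
  -> R7 @ bar 5 tick 0 v(1,): E4->F3 leap 11st
  -> R7 @ bar 5 tick 0 v(2,): B4->C4 leap 11st
  -> R2 @ bar 6 tick 0 v(0, 1): D3/F3 m3 -> E3/E4 P8 similar
  -> R3 @ bar 6 tick 0 v(1, 2): E4 above D4
  -> R4 @ bar 6 tick 0 v(0, 2): E3/D4 m7 untreated
  -> R7 @ bar 6 tick 0 v(1,): F3->E4 leap 11st
  -> R3 @ bar 6 tick 1 v(1, 2): E4 above D4
  -> R3 @ bar 6 tick 2 v(1, 2): E4 above D4
  -> R3 @ bar 6 tick 3 v(1, 2): E4 above D4
  -> R1 @ bar 8 tick 0 v(1, 2): C4/G4 P5 -> F4/C5 P5 similar
  -> R1 @ bar 8 tick 0 v(1, 3): C4/G4 P5 -> F4/C5 P5 similar
  -> R1 @ bar 8 tick 0 v(2, 3): G4/G4 P1 -> C5/C5 P1 similar
  -> R2 @ bar 8 tick 0 v(0, 1): E3/C4 m6 -> F3/F4 P8 similar
  -> R2 @ bar 8 tick 0 v(0, 2): E3/G4 m3 -> F3/C5 P5 similar
  -> R2 @ bar 8 tick 0 v(0, 3): E3/G4 m3 -> F3/C5 P5 similar

(1, 0, R1, (1, 3))
(1, 0, R4, (0, 2))
(1, 0, R7, (2,))
(2, 0, R2, (0, 1))
(2, 0, R2, (0, 2))
(2, 0, R2, (0, 3))
(2, 0, R2, (1, 2))
(2, 0, R2, (1, 3))
(2, 0, R2, (2, 3))
(3, 0, R1, (0, 1))
(3, 0, R2, (1, 2))
(3, 0, R4, (0, 2))
(4, 0, R1, (1, 2))
(4, 0, R3, (2, 3))
(4, 1, R3, (2, 3))
(4, 2, R3, (2, 3))
(4, 3, R3, (2, 3))
(5, 0, R1, (1, 2))
(5, 0, R2, (1, 3))
(5, 0, R4, (0, 2))
(5, 0, R7, (1,))
(5, 0, R7, (2,))
(6, 0, R2, (0, 1))
(6, 0, R3, (1, 2))
(6, 0, R4, (0, 2))
(6, 0, R7, (1,))
(6, 1, R3, (1, 2))
(6, 2, R3, (1, 2))
(6, 3, R3, (1, 2))
(8, 0, R1, (1, 2))
(8, 0, R1, (1, 3))
(8, 0, R1, (2, 3))
(8, 0, R2, (0, 1))
(8, 0, R2, (0, 2))
(8, 0, R2, (0, 3))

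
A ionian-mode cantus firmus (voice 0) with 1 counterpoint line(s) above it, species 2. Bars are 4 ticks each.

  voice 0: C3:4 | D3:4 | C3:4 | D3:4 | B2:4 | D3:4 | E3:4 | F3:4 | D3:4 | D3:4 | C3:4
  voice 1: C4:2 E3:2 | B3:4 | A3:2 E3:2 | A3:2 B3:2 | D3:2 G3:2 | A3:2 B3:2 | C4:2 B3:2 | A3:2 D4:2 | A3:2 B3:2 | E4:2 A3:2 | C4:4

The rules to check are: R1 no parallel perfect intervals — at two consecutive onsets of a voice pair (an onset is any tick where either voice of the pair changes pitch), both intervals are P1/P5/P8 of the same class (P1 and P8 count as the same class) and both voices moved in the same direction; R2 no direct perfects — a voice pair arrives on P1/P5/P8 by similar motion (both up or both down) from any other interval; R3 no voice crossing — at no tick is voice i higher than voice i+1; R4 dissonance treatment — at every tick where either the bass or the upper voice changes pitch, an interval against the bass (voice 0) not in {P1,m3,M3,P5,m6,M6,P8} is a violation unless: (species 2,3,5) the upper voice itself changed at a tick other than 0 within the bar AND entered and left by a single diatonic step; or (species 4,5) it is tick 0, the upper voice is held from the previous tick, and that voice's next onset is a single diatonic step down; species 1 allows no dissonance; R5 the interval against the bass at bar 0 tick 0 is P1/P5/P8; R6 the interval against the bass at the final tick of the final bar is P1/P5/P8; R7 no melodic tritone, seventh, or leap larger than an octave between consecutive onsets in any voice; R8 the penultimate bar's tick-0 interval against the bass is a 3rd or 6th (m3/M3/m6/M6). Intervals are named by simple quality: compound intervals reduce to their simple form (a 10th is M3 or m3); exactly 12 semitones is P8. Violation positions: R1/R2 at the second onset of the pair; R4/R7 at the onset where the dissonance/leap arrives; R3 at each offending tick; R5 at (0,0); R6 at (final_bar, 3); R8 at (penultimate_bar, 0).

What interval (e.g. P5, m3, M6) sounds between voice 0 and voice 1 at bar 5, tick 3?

voice 0=D3 voice 1=B3 -> M6

M6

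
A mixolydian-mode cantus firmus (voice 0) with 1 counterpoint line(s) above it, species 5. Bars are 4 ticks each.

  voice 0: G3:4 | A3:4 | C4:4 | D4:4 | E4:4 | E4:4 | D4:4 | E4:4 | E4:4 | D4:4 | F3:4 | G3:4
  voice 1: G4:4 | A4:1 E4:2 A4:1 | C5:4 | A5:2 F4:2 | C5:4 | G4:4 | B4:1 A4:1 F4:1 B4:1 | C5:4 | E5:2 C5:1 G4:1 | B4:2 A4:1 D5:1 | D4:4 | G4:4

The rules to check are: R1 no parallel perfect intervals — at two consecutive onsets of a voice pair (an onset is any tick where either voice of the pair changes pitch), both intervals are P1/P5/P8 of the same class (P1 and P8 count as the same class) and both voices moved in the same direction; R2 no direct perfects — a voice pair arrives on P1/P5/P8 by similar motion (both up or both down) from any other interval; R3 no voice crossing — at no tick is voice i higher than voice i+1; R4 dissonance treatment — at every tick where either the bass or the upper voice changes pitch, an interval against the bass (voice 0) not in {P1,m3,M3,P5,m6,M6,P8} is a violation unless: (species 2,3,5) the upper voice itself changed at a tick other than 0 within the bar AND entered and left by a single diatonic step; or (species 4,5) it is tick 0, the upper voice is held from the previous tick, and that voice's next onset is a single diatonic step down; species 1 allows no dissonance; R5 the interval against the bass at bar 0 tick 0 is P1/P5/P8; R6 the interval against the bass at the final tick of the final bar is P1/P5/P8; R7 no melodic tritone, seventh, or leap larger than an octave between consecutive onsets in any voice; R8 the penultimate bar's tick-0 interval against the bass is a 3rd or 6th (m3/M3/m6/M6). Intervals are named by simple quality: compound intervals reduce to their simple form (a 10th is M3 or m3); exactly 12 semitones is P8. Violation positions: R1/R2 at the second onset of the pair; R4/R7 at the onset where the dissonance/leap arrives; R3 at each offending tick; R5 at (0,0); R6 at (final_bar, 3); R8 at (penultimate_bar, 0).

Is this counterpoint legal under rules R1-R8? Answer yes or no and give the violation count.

bar 0: v0=G3 v1=G4 (P8)
bar 1: v0=A3 v1=A4 (P8)
bar 2: v0=C4 v1=C5 (P8)
bar 3: v0=D4 v1=A5 (P5)
bar 4: v0=E4 v1=C5 (m6)
bar 5: v0=E4 v1=G4 (m3)
bar 6: v0=D4 v1=B4 (M6)
bar 7: v0=E4 v1=C5 (m6)
bar 8: v0=E4 v1=E5 (P8)
bar 9: v0=D4 v1=B4 (M6)
bar 10: v0=F3 v1=D4 (M6)
bar 11: v0=G3 v1=G4 (P8)
  R1 @ bar1.0: G3/G4 P8 -> A3/A4 P8 similar
  R1 @ bar2.0: A3/A4 P8 -> C4/C5 P8 similar
  R2 @ bar3.0: C4/C5 P8 -> D4/A5 P5 similar
  R7 @ bar3.2: A5->F4 leap 16st
  R7 @ bar6.3: F4->B4 leap 6st
  R2 @ bar11.0: F3/D4 M6 -> G3/G4 P8 similar

No (6 violations)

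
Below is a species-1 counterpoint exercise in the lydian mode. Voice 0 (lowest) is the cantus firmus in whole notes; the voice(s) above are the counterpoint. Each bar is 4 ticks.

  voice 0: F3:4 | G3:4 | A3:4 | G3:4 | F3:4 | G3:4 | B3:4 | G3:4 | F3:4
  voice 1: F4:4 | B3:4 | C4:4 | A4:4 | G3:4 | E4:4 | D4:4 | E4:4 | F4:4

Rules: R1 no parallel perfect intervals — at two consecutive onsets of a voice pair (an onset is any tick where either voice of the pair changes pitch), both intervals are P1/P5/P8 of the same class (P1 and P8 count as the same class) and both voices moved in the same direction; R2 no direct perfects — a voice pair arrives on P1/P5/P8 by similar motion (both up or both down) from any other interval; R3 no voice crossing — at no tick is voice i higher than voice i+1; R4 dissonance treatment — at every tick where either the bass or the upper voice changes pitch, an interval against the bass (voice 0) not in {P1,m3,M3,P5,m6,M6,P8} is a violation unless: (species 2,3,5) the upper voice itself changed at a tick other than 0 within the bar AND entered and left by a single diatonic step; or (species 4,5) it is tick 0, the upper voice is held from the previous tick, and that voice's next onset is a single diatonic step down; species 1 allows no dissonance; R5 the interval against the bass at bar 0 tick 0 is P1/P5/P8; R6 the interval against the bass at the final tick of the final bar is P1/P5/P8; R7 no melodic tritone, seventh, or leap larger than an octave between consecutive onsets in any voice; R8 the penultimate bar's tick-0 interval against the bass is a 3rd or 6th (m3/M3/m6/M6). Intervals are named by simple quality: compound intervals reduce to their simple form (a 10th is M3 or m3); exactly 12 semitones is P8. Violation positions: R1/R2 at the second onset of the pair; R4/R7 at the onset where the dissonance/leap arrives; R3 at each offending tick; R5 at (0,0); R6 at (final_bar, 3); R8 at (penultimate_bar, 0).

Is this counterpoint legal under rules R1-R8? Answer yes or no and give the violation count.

bar 0: v0=F3 v1=F4 (P8)
bar 1: v0=G3 v1=B3 (M3)
bar 2: v0=A3 v1=C4 (m3)
bar 3: v0=G3 v1=A4 (M2)
bar 4: v0=F3 v1=G3 (M2)
bar 5: v0=G3 v1=E4 (M6)
bar 6: v0=B3 v1=D4 (m3)
bar 7: v0=G3 v1=E4 (M6)
bar 8: v0=F3 v1=F4 (P8)
  R7 @ bar1.0: F4->B3 leap 6st
  R4 @ bar3.0: G3/A4 M2 untreated
  R4 @ bar4.0: F3/G3 M2 untreated
  R7 @ bar4.0: A4->G3 leap 14st

No (4 violations)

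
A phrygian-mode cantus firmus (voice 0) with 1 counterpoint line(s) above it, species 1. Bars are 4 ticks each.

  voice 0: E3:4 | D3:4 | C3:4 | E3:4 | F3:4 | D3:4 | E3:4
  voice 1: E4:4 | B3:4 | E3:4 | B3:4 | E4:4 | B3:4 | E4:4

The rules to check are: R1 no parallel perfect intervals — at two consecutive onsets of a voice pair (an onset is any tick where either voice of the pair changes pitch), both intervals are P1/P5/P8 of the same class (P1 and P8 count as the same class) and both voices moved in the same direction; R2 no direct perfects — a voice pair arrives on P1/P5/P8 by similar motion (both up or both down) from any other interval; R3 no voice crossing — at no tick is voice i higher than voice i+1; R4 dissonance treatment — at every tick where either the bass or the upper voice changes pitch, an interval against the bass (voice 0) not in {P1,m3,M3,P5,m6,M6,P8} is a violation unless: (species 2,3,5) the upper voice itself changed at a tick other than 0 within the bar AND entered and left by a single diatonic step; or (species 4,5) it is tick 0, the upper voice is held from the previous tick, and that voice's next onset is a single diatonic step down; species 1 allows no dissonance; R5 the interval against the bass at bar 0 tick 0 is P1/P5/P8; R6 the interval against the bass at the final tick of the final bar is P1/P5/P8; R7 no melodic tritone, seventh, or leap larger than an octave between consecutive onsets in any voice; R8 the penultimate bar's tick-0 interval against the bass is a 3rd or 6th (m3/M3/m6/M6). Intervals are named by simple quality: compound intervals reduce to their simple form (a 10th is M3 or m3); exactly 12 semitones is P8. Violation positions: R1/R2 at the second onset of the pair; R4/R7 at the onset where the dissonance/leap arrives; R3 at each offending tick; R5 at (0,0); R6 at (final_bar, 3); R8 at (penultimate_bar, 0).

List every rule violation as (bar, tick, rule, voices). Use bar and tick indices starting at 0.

bar 0: v0=E3 v1=E4 downbeat P8
bar 1: v0=D3 v1=B3 downbeat M6
bar 2: v0=C3 v1=E3 downbeat M3
bar 3: v0=E3 v1=B3 downbeat P5
bar 4: v0=F3 v1=E4 downbeat M7
bar 5: v0=D3 v1=B3 downbeat M6
bar 6: v0=E3 v1=E4 downbeat P8
  -> R2 @ bar 3 tick 0 v(0, 1): C3/E3 M3 -> E3/B3 P5 similar
  -> R4 @ bar 4 tick 0 v(0, 1): F3/E4 M7 untreated
  -> R2 @ bar 6 tick 0 v(0, 1): D3/B3 M6 -> E3/E4 P8 similar

(3, 0, R2, (0, 1))
(4, 0, R4, (0, 1))
(6, 0, R2, (0, 1))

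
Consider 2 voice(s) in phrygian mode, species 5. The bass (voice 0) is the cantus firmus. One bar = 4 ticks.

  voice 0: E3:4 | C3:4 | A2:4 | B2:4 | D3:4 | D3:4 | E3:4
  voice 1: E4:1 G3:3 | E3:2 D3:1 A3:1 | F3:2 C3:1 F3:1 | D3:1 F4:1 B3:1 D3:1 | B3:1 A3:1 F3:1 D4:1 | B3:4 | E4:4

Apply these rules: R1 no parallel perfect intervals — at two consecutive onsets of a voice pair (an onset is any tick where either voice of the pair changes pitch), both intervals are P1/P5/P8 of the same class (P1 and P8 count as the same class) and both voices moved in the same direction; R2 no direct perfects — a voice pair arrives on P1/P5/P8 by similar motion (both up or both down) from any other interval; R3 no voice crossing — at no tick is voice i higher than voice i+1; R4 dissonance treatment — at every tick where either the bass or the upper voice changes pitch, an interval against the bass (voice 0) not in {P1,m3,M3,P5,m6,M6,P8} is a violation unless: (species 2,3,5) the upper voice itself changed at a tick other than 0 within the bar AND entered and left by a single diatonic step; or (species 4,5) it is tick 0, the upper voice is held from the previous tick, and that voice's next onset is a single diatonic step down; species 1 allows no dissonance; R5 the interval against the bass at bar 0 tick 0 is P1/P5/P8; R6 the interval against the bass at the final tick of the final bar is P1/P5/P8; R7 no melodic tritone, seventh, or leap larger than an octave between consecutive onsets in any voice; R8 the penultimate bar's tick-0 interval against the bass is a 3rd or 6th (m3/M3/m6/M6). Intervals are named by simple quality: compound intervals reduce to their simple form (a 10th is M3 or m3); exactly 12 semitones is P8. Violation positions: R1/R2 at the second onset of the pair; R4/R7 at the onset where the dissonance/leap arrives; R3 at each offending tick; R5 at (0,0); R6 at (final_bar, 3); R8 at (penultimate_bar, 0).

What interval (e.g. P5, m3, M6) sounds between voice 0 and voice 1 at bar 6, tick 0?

P8

voice 0=E3 voice 1=E4 -> P8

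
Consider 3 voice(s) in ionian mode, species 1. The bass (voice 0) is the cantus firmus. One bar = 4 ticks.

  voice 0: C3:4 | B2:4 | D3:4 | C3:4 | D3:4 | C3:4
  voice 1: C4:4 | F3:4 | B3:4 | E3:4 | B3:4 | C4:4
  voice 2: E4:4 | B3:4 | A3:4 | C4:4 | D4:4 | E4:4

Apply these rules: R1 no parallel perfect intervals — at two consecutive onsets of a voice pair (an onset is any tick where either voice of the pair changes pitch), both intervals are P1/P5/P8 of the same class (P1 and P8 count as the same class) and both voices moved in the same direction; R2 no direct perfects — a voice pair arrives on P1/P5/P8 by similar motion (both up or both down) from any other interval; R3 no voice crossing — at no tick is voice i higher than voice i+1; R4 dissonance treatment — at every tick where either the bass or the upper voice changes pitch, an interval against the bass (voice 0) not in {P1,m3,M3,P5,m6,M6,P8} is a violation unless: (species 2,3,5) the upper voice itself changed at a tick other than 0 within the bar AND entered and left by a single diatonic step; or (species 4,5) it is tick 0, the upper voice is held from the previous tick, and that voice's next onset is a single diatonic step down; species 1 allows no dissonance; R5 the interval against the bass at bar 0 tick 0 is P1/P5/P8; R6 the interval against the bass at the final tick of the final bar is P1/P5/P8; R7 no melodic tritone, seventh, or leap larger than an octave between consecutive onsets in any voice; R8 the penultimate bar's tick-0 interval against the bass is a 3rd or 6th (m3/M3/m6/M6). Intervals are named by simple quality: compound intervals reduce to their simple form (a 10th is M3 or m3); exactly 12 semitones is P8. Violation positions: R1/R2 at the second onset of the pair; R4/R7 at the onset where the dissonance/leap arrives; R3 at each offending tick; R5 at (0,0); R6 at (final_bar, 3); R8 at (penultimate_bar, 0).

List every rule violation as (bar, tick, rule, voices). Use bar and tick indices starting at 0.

bar 0: v0=C3 v1=C4 v2=E4 downbeat M3
bar 1: v0=B2 v1=F3 v2=B3 downbeat P8
bar 2: v0=D3 v1=B3 v2=A3 downbeat P5
bar 3: v0=C3 v1=E3 v2=C4 downbeat P8
bar 4: v0=D3 v1=B3 v2=D4 downbeat P8
bar 5: v0=C3 v1=C4 v2=E4 downbeat M3
  -> R5 @ bar 0 tick 0 v(0, 2): opens on M3
  -> R2 @ bar 1 tick 0 v(0, 2): C3/E4 M3 -> B2/B3 P8 similar
  -> R4 @ bar 1 tick 0 v(0, 1): B2/F3 TT untreated
  -> R3 @ bar 2 tick 0 v(1, 2): B3 above A3
  -> R7 @ bar 2 tick 0 v(1,): F3->B3 leap 6st
  -> R3 @ bar 2 tick 1 v(1, 2): B3 above A3
  -> R3 @ bar 2 tick 2 v(1, 2): B3 above A3
  -> R3 @ bar 2 tick 3 v(1, 2): B3 above A3
  -> R1 @ bar 4 tick 0 v(0, 2): C3/C4 P8 -> D3/D4 P8 similar
  -> R8 @ bar 4 tick 0 v(0, 2): penult P8 not 3rd/6th
  -> R6 @ bar 5 tick 3 v(0, 2): closes on M3

(0, 0, R5, (0, 2))
(1, 0, R2, (0, 2))
(1, 0, R4, (0, 1))
(2, 0, R3, (1, 2))
(2, 0, R7, (1,))
(2, 1, R3, (1, 2))
(2, 2, R3, (1, 2))
(2, 3, R3, (1, 2))
(4, 0, R1, (0, 2))
(4, 0, R8, (0, 2))
(5, 3, R6, (0, 2))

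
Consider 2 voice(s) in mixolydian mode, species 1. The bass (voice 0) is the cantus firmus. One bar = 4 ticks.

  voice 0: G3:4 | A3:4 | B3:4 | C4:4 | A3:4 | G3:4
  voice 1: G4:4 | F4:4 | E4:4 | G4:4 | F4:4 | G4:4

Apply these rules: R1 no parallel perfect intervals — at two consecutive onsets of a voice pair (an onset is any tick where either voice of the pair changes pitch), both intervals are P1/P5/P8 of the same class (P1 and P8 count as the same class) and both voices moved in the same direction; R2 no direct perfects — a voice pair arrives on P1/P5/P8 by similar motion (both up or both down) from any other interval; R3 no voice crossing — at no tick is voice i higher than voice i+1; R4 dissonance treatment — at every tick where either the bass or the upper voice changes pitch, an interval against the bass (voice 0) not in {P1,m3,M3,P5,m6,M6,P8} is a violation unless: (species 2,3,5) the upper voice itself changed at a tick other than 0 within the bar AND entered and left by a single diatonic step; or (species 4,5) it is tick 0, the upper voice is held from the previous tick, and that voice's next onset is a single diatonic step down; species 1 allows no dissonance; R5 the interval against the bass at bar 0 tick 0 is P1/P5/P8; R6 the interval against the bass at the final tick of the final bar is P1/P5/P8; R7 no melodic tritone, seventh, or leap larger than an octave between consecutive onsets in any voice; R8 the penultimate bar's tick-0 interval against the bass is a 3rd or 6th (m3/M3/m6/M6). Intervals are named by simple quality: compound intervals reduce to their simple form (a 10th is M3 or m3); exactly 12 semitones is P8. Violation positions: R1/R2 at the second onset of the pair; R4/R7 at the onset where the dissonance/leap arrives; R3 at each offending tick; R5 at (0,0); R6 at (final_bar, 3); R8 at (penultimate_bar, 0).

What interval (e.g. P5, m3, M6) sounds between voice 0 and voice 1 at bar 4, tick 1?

voice 0=A3 voice 1=F4 -> m6

m6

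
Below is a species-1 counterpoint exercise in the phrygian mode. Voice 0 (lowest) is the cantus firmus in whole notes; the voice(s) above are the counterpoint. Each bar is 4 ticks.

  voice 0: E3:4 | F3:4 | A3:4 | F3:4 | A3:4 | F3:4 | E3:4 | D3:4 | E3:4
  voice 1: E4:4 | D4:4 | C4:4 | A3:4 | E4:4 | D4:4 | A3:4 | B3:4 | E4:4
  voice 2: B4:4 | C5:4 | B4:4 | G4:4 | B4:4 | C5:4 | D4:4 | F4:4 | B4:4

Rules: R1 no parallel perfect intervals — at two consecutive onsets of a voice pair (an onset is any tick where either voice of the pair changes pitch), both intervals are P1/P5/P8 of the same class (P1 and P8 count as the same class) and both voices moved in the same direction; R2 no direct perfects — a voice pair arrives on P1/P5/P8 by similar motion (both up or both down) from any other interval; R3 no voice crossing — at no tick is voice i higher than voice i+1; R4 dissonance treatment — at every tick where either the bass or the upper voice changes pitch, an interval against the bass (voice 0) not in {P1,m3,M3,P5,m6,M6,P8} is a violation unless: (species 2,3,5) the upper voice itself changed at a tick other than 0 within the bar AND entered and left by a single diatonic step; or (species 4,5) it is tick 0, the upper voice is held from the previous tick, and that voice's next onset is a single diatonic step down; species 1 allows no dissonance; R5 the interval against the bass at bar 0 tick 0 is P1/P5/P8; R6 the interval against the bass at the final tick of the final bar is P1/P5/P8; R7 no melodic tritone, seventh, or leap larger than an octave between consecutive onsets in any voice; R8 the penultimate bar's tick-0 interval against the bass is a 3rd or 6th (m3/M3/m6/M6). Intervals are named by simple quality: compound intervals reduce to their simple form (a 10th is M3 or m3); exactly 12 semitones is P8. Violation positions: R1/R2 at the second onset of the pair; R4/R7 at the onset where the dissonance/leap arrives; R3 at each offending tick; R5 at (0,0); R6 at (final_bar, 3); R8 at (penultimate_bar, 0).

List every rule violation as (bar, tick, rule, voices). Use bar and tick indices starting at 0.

bar 0: v0=E3 v1=E4 v2=B4 downbeat P5
bar 1: v0=F3 v1=D4 v2=C5 downbeat P5
bar 2: v0=A3 v1=C4 v2=B4 downbeat M2
bar 3: v0=F3 v1=A3 v2=G4 downbeat M2
bar 4: v0=A3 v1=E4 v2=B4 downbeat M2
bar 5: v0=F3 v1=D4 v2=C5 downbeat P5
bar 6: v0=E3 v1=A3 v2=D4 downbeat m7
bar 7: v0=D3 v1=B3 v2=F4 downbeat m3
bar 8: v0=E3 v1=E4 v2=B4 downbeat P5
  -> R1 @ bar 1 tick 0 v(0, 2): E3/B4 P5 -> F3/C5 P5 similar
  -> R4 @ bar 2 tick 0 v(0, 2): A3/B4 M2 untreated
  -> R4 @ bar 3 tick 0 v(0, 2): F3/G4 M2 untreated
  -> R2 @ bar 4 tick 0 v(0, 1): F3/A3 M3 -> A3/E4 P5 similar
  -> R2 @ bar 4 tick 0 v(1, 2): A3/G4 m7 -> E4/B4 P5 similar
  -> R4 @ bar 4 tick 0 v(0, 2): A3/B4 M2 untreated
  -> R4 @ bar 6 tick 0 v(0, 1): E3/A3 P4 untreated
  -> R4 @ bar 6 tick 0 v(0, 2): E3/D4 m7 untreated
  -> R7 @ bar 6 tick 0 v(2,): C5->D4 leap 10st
  -> R2 @ bar 8 tick 0 v(0, 1): D3/B3 M6 -> E3/E4 P8 similar
  -> R2 @ bar 8 tick 0 v(0, 2): D3/F4 m3 -> E3/B4 P5 similar
  -> R2 @ bar 8 tick 0 v(1, 2): B3/F4 TT -> E4/B4 P5 similar
  -> R7 @ bar 8 tick 0 v(2,): F4->B4 leap 6st

(1, 0, R1, (0, 2))
(2, 0, R4, (0, 2))
(3, 0, R4, (0, 2))
(4, 0, R2, (0, 1))
(4, 0, R2, (1, 2))
(4, 0, R4, (0, 2))
(6, 0, R4, (0, 1))
(6, 0, R4, (0, 2))
(6, 0, R7, (2,))
(8, 0, R2, (0, 1))
(8, 0, R2, (0, 2))
(8, 0, R2, (1, 2))
(8, 0, R7, (2,))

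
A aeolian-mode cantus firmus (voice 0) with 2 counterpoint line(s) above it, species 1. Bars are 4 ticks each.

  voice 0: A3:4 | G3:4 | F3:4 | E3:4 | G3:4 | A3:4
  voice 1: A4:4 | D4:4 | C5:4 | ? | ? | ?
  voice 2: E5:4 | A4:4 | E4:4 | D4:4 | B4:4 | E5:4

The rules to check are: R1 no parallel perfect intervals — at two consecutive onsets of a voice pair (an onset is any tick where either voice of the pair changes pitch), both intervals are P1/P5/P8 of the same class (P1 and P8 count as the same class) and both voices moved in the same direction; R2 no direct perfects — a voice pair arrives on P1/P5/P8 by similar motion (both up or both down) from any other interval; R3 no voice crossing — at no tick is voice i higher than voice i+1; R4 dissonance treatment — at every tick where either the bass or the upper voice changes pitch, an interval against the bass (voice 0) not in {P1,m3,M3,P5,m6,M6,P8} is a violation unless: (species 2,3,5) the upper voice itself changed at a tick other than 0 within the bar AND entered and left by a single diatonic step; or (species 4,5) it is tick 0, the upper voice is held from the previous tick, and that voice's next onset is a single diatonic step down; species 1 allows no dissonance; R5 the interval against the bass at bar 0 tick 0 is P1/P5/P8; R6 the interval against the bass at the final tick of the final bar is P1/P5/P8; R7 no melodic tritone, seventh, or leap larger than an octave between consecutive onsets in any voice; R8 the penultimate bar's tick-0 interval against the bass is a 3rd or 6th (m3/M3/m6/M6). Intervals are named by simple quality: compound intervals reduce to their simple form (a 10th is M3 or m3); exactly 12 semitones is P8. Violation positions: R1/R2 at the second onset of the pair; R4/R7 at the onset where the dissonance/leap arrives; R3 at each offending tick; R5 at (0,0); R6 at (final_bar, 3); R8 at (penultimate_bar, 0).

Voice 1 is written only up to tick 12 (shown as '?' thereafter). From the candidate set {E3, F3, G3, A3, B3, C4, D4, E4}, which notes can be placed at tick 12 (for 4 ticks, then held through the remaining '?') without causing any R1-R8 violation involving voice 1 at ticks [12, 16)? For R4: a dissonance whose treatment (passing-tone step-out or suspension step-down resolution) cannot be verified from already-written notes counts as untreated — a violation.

{C4}

E3: violates R2,R7
F3: violates R4,R7
G3: violates R2,R7
A3: violates R4,R7
B3: violates R1,R7
C4: legal
D4: violates R2,R4,R7
E4: violates R2,R3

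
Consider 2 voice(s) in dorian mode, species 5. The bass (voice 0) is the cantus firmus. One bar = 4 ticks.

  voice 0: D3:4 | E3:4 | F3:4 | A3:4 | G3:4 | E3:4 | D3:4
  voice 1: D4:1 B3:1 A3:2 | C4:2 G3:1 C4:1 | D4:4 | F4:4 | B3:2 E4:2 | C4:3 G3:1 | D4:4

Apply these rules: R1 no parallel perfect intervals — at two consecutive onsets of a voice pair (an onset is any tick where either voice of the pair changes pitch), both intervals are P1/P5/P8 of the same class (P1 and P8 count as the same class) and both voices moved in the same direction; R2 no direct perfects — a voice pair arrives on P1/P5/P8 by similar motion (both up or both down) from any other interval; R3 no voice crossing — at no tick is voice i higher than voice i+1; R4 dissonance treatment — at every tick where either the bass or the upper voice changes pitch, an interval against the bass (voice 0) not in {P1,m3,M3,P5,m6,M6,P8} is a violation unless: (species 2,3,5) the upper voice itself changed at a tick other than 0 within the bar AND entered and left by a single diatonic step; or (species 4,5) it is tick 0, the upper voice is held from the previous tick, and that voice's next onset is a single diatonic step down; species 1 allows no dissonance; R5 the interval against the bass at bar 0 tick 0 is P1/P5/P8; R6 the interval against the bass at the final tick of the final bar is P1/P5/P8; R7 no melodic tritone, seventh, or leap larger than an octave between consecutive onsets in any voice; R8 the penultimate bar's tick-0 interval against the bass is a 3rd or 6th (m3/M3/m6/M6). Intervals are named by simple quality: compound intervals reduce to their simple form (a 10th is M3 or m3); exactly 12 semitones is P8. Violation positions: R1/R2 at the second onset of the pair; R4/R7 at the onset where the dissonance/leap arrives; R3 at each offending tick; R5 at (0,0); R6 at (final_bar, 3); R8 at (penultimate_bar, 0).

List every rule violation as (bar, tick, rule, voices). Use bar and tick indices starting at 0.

bar 0: v0=D3 v1=D4 downbeat P8
bar 1: v0=E3 v1=C4 downbeat m6
bar 2: v0=F3 v1=D4 downbeat M6
bar 3: v0=A3 v1=F4 downbeat m6
bar 4: v0=G3 v1=B3 downbeat M3
bar 5: v0=E3 v1=C4 downbeat m6
bar 6: v0=D3 v1=D4 downbeat P8
  -> R7 @ bar 4 tick 0 v(1,): F4->B3 leap 6st

(4, 0, R7, (1,))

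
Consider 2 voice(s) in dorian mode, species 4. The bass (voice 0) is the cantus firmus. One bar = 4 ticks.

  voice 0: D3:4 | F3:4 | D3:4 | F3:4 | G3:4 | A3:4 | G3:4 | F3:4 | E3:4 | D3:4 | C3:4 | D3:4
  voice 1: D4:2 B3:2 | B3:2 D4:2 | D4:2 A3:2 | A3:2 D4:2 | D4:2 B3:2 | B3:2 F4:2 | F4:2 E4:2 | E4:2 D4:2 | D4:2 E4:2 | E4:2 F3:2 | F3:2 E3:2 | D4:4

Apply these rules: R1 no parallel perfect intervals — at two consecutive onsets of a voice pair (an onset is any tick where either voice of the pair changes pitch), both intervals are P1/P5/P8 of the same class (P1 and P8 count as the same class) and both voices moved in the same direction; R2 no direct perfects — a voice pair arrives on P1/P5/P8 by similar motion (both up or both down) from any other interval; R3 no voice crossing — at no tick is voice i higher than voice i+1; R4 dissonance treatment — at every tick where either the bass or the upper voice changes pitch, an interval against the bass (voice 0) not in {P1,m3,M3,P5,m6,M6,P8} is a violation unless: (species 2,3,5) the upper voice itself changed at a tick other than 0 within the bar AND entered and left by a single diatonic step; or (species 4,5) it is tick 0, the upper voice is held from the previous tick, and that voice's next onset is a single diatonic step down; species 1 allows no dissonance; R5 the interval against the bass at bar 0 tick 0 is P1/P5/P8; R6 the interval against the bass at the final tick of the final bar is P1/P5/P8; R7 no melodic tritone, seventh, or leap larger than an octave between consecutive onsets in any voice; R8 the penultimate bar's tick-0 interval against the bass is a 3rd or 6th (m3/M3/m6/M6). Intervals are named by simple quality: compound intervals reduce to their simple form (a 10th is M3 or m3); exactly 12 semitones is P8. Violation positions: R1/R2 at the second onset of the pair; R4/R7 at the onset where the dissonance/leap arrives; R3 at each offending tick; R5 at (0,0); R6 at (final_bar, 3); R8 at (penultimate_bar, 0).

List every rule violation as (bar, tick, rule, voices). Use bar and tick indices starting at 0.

bar 0: v0=D3 v1=D4 downbeat P8
bar 1: v0=F3 v1=B3 downbeat TT
bar 2: v0=D3 v1=D4 downbeat P8
bar 3: v0=F3 v1=A3 downbeat M3
bar 4: v0=G3 v1=D4 downbeat P5
bar 5: v0=A3 v1=B3 downbeat M2
bar 6: v0=G3 v1=F4 downbeat m7
bar 7: v0=F3 v1=E4 downbeat M7
bar 8: v0=E3 v1=D4 downbeat m7
bar 9: v0=D3 v1=E4 downbeat M2
bar 10: v0=C3 v1=F3 downbeat P4
bar 11: v0=D3 v1=D4 downbeat P8
  -> R4 @ bar 1 tick 0 v(0, 1): F3/B3 TT untreated
  -> R4 @ bar 5 tick 0 v(0, 1): A3/B3 M2 untreated
  -> R7 @ bar 5 tick 2 v(1,): B3->F4 leap 6st
  -> R4 @ bar 8 tick 0 v(0, 1): E3/D4 m7 untreated
  -> R4 @ bar 9 tick 0 v(0, 1): D3/E4 M2 untreated
  -> R7 @ bar 9 tick 2 v(1,): E4->F3 leap 11st
  -> R8 @ bar 10 tick 0 v(0, 1): penult P4 not 3rd/6th
  -> R2 @ bar 11 tick 0 v(0, 1): C3/E3 M3 -> D3/D4 P8 similar
  -> R7 @ bar 11 tick 0 v(1,): E3->D4 leap 10st

(1, 0, R4, (0, 1))
(5, 0, R4, (0, 1))
(5, 2, R7, (1,))
(8, 0, R4, (0, 1))
(9, 0, R4, (0, 1))
(9, 2, R7, (1,))
(10, 0, R8, (0, 1))
(11, 0, R2, (0, 1))
(11, 0, R7, (1,))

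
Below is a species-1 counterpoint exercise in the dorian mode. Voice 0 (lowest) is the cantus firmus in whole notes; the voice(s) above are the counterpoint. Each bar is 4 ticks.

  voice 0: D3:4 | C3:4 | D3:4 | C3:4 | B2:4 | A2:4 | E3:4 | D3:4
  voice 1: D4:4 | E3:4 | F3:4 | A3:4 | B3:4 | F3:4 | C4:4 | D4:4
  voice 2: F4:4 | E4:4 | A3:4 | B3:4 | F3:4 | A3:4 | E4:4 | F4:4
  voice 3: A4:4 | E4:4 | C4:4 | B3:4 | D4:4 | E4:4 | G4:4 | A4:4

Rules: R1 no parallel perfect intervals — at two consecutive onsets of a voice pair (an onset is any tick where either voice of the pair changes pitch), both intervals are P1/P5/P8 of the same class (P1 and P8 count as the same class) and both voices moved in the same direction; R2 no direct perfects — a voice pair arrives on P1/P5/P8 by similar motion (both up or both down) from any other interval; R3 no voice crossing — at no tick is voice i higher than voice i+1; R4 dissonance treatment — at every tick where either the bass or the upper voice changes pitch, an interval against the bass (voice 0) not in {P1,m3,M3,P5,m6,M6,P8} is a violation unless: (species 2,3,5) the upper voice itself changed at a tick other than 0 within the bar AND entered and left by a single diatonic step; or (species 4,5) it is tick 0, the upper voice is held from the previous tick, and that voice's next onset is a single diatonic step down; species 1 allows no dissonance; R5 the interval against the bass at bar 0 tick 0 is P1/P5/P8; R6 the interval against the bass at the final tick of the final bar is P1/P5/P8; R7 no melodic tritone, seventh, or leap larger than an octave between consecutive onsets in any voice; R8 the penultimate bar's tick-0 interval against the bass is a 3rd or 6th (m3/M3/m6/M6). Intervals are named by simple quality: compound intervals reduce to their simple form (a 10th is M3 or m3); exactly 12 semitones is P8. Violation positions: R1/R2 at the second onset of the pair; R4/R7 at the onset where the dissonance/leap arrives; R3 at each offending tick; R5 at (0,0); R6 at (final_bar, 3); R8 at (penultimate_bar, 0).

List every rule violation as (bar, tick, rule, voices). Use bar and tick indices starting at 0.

(0, 0, R5, (0, 2))
(1, 0, R2, (1, 2))
(1, 0, R2, (1, 3))
(1, 0, R2, (2, 3))
(1, 0, R7, (1,))
(2, 0, R4, (0, 3))
(3, 0, R4, (0, 2))
(3, 0, R4, (0, 3))
(4, 0, R3, (1, 2))
(4, 0, R4, (0, 2))
(4, 0, R7, (2,))
(4, 1, R3, (1, 2))
(4, 2, R3, (1, 2))
(4, 3, R3, (1, 2))
(5, 0, R2, (2, 3))
(5, 0, R7, (1,))
(6, 0, R1, (0, 2))
(6, 0, R2, (1, 3))
(6, 0, R8, (0, 2))
(7, 0, R1, (1, 3))
(7, 3, R6, (0, 2))

bar 0: v0=D3 v1=D4 v2=F4 v3=A4 downbeat P5
bar 1: v0=C3 v1=E3 v2=E4 v3=E4 downbeat M3
bar 2: v0=D3 v1=F3 v2=A3 v3=C4 downbeat m7
bar 3: v0=C3 v1=A3 v2=B3 v3=B3 downbeat M7
bar 4: v0=B2 v1=B3 v2=F3 v3=D4 downbeat m3
bar 5: v0=A2 v1=F3 v2=A3 v3=E4 downbeat P5
bar 6: v0=E3 v1=C4 v2=E4 v3=G4 downbeat m3
bar 7: v0=D3 v1=D4 v2=F4 v3=A4 downbeat P5
  -> R5 @ bar 0 tick 0 v(0, 2): opens on m3
  -> R2 @ bar 1 tick 0 v(1, 2): D4/F4 m3 -> E3/E4 P8 similar
  -> R2 @ bar 1 tick 0 v(1, 3): D4/A4 P5 -> E3/E4 P8 similar
  -> R2 @ bar 1 tick 0 v(2, 3): F4/A4 M3 -> E4/E4 P1 similar
  -> R7 @ bar 1 tick 0 v(1,): D4->E3 leap 10st
  -> R4 @ bar 2 tick 0 v(0, 3): D3/C4 m7 untreated
  -> R4 @ bar 3 tick 0 v(0, 2): C3/B3 M7 untreated
  -> R4 @ bar 3 tick 0 v(0, 3): C3/B3 M7 untreated
  -> R3 @ bar 4 tick 0 v(1, 2): B3 above F3
  -> R4 @ bar 4 tick 0 v(0, 2): B2/F3 TT untreated
  -> R7 @ bar 4 tick 0 v(2,): B3->F3 leap 6st
  -> R3 @ bar 4 tick 1 v(1, 2): B3 above F3
  -> R3 @ bar 4 tick 2 v(1, 2): B3 above F3
  -> R3 @ bar 4 tick 3 v(1, 2): B3 above F3
  -> R2 @ bar 5 tick 0 v(2, 3): F3/D4 M6 -> A3/E4 P5 similar
  -> R7 @ bar 5 tick 0 v(1,): B3->F3 leap 6st
  -> R1 @ bar 6 tick 0 v(0, 2): A2/A3 P8 -> E3/E4 P8 similar
  -> R2 @ bar 6 tick 0 v(1, 3): F3/E4 M7 -> C4/G4 P5 similar
  -> R8 @ bar 6 tick 0 v(0, 2): penult P8 not 3rd/6th
  -> R1 @ bar 7 tick 0 v(1, 3): C4/G4 P5 -> D4/A4 P5 similar
  -> R6 @ bar 7 tick 3 v(0, 2): closes on m3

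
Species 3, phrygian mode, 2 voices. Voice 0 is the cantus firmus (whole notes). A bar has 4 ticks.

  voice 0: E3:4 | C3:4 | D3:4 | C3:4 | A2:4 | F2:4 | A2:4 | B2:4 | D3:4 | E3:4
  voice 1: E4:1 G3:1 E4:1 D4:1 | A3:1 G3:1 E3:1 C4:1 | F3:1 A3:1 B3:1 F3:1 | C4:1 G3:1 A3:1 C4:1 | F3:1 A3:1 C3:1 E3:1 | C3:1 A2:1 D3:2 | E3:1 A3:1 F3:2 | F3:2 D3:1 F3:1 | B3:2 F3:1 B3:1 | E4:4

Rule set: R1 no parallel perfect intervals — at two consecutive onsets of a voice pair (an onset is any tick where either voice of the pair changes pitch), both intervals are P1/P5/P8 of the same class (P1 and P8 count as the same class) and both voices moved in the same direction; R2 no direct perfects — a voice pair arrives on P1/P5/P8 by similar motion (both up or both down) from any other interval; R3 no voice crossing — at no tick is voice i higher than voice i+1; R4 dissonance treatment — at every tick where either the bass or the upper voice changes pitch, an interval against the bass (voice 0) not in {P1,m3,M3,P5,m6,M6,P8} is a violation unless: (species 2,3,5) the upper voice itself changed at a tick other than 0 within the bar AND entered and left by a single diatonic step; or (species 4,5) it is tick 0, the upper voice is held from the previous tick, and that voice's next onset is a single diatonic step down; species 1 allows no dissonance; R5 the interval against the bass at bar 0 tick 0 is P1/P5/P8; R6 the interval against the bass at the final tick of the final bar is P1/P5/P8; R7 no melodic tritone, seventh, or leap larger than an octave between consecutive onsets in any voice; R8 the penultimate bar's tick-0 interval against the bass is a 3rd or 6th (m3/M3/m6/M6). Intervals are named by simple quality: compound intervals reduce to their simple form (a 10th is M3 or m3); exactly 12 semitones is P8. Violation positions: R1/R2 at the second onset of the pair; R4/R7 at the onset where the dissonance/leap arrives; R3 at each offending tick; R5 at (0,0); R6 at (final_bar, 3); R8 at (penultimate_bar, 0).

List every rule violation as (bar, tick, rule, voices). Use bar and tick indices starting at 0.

bar 0: v0=E3 v1=E4 downbeat P8
bar 1: v0=C3 v1=A3 downbeat M6
bar 2: v0=D3 v1=F3 downbeat m3
bar 3: v0=C3 v1=C4 downbeat P8
bar 4: v0=A2 v1=F3 downbeat m6
bar 5: v0=F2 v1=C3 downbeat P5
bar 6: v0=A2 v1=E3 downbeat P5
bar 7: v0=B2 v1=F3 downbeat TT
bar 8: v0=D3 v1=B3 downbeat M6
bar 9: v0=E3 v1=E4 downbeat P8
  -> R4 @ bar 0 tick 3 v(0, 1): E3/D4 m7 untreated
  -> R7 @ bar 2 tick 3 v(1,): B3->F3 leap 6st
  -> R1 @ bar 5 tick 0 v(0, 1): A2/E3 P5 -> F2/C3 P5 similar
  -> R2 @ bar 6 tick 0 v(0, 1): F2/D3 M6 -> A2/E3 P5 similar
  -> R4 @ bar 7 tick 0 v(0, 1): B2/F3 TT untreated
  -> R4 @ bar 7 tick 3 v(0, 1): B2/F3 TT untreated
  -> R7 @ bar 8 tick 0 v(1,): F3->B3 leap 6st
  -> R7 @ bar 8 tick 2 v(1,): B3->F3 leap 6st
  -> R7 @ bar 8 tick 3 v(1,): F3->B3 leap 6st
  -> R2 @ bar 9 tick 0 v(0, 1): D3/B3 M6 -> E3/E4 P8 similar

(0, 3, R4, (0, 1))
(2, 3, R7, (1,))
(5, 0, R1, (0, 1))
(6, 0, R2, (0, 1))
(7, 0, R4, (0, 1))
(7, 3, R4, (0, 1))
(8, 0, R7, (1,))
(8, 2, R7, (1,))
(8, 3, R7, (1,))
(9, 0, R2, (0, 1))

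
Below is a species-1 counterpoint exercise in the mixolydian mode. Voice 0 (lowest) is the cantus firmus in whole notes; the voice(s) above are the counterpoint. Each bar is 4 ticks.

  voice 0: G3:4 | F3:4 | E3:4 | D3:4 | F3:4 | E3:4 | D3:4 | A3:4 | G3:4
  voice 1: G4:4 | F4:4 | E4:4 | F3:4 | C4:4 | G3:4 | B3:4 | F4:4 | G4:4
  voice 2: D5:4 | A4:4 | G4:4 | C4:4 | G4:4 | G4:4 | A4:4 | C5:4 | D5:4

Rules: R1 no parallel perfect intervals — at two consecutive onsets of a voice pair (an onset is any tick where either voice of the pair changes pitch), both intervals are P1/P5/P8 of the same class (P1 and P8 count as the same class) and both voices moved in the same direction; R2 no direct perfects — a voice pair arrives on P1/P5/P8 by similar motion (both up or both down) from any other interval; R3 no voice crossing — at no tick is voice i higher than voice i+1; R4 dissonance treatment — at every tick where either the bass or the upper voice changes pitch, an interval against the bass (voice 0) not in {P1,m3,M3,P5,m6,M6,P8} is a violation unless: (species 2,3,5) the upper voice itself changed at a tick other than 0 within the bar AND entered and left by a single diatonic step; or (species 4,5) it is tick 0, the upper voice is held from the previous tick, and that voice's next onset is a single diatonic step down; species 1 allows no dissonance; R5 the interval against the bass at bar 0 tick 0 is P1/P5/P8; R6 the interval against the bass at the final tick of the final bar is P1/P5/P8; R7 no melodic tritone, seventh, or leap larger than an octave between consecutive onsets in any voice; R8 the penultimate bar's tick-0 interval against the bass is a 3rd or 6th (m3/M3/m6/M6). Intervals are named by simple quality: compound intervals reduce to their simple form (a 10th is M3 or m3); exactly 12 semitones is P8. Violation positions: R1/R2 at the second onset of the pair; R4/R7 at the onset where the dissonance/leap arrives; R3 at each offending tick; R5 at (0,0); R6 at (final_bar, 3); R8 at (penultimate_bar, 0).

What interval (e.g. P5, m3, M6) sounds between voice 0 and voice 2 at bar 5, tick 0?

m3

voice 0=E3 voice 2=G4 -> m3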